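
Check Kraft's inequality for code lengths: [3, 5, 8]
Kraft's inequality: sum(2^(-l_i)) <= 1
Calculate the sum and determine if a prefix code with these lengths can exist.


Sum = 2^(-3) + 2^(-5) + 2^(-8)
    = 0.125 + 0.03125 + 0.00390625
    = 41/256 = 0.16015625
Since 0.16015625 <= 1, Kraft's inequality IS satisfied.
A prefix code with these lengths CAN exist.

Kraft sum = 0.16015625. Satisfied.


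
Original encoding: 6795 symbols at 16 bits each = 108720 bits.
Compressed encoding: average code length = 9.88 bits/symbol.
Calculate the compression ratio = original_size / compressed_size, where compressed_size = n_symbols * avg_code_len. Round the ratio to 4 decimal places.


original_size = n_symbols * orig_bits = 6795 * 16 = 108720 bits
compressed_size = n_symbols * avg_code_len = 6795 * 9.88 = 67134.6 bits
ratio = original_size / compressed_size = 108720 / 67134.6 = 1.6194

Compression ratio = 1.6194


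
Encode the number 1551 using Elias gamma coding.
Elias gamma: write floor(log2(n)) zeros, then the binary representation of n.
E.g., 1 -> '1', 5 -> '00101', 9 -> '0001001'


num_bits = floor(log2(1551)) + 1 = 11
leading_zeros = num_bits - 1 = 10
binary(1551) = 11000001111

Elias gamma(1551) = '0000000000' + '11000001111' = 000000000011000001111 (21 bits)


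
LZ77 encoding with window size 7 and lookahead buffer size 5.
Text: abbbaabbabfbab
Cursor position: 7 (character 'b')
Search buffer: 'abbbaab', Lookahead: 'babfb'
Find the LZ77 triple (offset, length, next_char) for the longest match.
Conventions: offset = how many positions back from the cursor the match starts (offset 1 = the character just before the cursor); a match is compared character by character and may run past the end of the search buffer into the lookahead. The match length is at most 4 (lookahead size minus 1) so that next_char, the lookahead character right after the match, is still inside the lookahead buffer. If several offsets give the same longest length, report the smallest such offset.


Try each offset into the search buffer:
  offset=1 (pos 6, char 'b'): match length 1
  offset=2 (pos 5, char 'a'): match length 0
  offset=3 (pos 4, char 'a'): match length 0
  offset=4 (pos 3, char 'b'): match length 2
  offset=5 (pos 2, char 'b'): match length 1
  offset=6 (pos 1, char 'b'): match length 1
  offset=7 (pos 0, char 'a'): match length 0
Longest match has length 2 at offset 4.
next_char = character at position 7 + 2 = 9 -> 'b'

Best match: offset=4, length=2 (matching 'ba' starting at position 3)
LZ77 triple: (4, 2, 'b')


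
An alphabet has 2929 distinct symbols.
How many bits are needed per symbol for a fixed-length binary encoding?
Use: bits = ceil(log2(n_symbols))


log2(2929) = 11.5162
Bracket: 2^11 = 2048 < 2929 <= 2^12 = 4096
So ceil(log2(2929)) = 12

bits = ceil(log2(2929)) = ceil(11.5162) = 12 bits


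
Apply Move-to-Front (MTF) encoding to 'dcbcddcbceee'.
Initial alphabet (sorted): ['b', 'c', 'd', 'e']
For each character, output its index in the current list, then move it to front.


MTF encoding:
'd': index 2 in ['b', 'c', 'd', 'e'] -> ['d', 'b', 'c', 'e']
'c': index 2 in ['d', 'b', 'c', 'e'] -> ['c', 'd', 'b', 'e']
'b': index 2 in ['c', 'd', 'b', 'e'] -> ['b', 'c', 'd', 'e']
'c': index 1 in ['b', 'c', 'd', 'e'] -> ['c', 'b', 'd', 'e']
'd': index 2 in ['c', 'b', 'd', 'e'] -> ['d', 'c', 'b', 'e']
'd': index 0 in ['d', 'c', 'b', 'e'] -> ['d', 'c', 'b', 'e']
'c': index 1 in ['d', 'c', 'b', 'e'] -> ['c', 'd', 'b', 'e']
'b': index 2 in ['c', 'd', 'b', 'e'] -> ['b', 'c', 'd', 'e']
'c': index 1 in ['b', 'c', 'd', 'e'] -> ['c', 'b', 'd', 'e']
'e': index 3 in ['c', 'b', 'd', 'e'] -> ['e', 'c', 'b', 'd']
'e': index 0 in ['e', 'c', 'b', 'd'] -> ['e', 'c', 'b', 'd']
'e': index 0 in ['e', 'c', 'b', 'd'] -> ['e', 'c', 'b', 'd']


Output: [2, 2, 2, 1, 2, 0, 1, 2, 1, 3, 0, 0]


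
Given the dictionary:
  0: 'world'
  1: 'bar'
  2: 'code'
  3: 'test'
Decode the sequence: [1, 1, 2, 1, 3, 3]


Look up each index in the dictionary:
  1 -> 'bar'
  1 -> 'bar'
  2 -> 'code'
  1 -> 'bar'
  3 -> 'test'
  3 -> 'test'

Decoded: "bar bar code bar test test"


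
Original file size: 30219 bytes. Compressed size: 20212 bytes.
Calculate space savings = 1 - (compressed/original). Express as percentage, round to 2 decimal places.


ratio = compressed/original = 20212/30219 = 0.668851
savings = 1 - ratio = 1 - 0.668851 = 0.331149
as a percentage: 0.331149 * 100 = 33.11%

Space savings = 1 - 20212/30219 = 33.11%


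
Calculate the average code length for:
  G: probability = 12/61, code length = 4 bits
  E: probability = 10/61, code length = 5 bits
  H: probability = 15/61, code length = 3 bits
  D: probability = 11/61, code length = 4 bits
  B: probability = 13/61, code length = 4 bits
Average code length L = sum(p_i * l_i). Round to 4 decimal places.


Weighted contributions p_i * l_i:
  G: (12/61) * 4 = 48/61
  E: (10/61) * 5 = 50/61
  H: (15/61) * 3 = 45/61
  D: (11/61) * 4 = 44/61
  B: (13/61) * 4 = 52/61
Sum = (48 + 50 + 45 + 44 + 52)/61 = 239/61

L = 239/61 = 3.9180 bits/symbol


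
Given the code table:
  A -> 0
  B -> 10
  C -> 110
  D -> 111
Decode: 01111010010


Decoding:
0 -> A
111 -> D
10 -> B
10 -> B
0 -> A
10 -> B


Result: ADBBAB


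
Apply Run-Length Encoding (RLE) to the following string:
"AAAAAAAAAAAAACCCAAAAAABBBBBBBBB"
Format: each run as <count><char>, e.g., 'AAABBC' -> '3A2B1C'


Scanning runs left to right:
  i=0: run of 'A' x 13 -> '13A'
  i=13: run of 'C' x 3 -> '3C'
  i=16: run of 'A' x 6 -> '6A'
  i=22: run of 'B' x 9 -> '9B'

RLE = 13A3C6A9B


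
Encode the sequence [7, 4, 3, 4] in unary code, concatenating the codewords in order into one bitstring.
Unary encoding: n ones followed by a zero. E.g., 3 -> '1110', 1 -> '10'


Encode each number as n ones followed by a terminating 0:
  7 -> 11111110 (8 bits)
  4 -> 11110 (5 bits)
  3 -> 1110 (4 bits)
  4 -> 11110 (5 bits)
Total length = 8 + 5 + 4 + 5 = 22 bits.

Unary([7, 4, 3, 4]) = 1111111011110111011110 (22 bits)


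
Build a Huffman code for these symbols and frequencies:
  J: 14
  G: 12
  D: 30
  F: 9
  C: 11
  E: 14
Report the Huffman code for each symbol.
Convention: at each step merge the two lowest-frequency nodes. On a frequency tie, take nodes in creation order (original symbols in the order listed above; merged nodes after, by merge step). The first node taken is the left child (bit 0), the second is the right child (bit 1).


Huffman tree construction:
Step 1: Merge F(9) + C(11) = 20
Step 2: Merge G(12) + J(14) = 26
Step 3: Merge E(14) + (F+C)(20) = 34
Step 4: Merge (G+J)(26) + D(30) = 56
Step 5: Merge (E+(F+C))(34) + ((G+J)+D)(56) = 90
Read each symbol's code off the tree from the root (left child = 0, right child = 1).

Codes:
  J: 101 (length 3)
  G: 100 (length 3)
  D: 11 (length 2)
  F: 010 (length 3)
  C: 011 (length 3)
  E: 00 (length 2)
Average code length: 226/90 = 2.5111 bits/symbol


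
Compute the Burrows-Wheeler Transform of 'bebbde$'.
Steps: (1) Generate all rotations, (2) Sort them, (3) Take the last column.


Rotations (sorted):
  0: $bebbde -> last char: e
  1: bbde$be -> last char: e
  2: bde$beb -> last char: b
  3: bebbde$ -> last char: $
  4: de$bebb -> last char: b
  5: e$bebbd -> last char: d
  6: ebbde$b -> last char: b


BWT = eeb$bdb


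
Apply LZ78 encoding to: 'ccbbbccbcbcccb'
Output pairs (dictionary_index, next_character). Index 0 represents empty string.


LZ78 encoding steps:
Dictionary: {0: ''}
Step 1: w='' (idx 0), next='c' -> output (0, 'c'), add 'c' as idx 1
Step 2: w='c' (idx 1), next='b' -> output (1, 'b'), add 'cb' as idx 2
Step 3: w='' (idx 0), next='b' -> output (0, 'b'), add 'b' as idx 3
Step 4: w='b' (idx 3), next='c' -> output (3, 'c'), add 'bc' as idx 4
Step 5: w='cb' (idx 2), next='c' -> output (2, 'c'), add 'cbc' as idx 5
Step 6: w='bc' (idx 4), next='c' -> output (4, 'c'), add 'bcc' as idx 6
Step 7: w='cb' (idx 2), end of input -> output (2, '')


Encoded: [(0, 'c'), (1, 'b'), (0, 'b'), (3, 'c'), (2, 'c'), (4, 'c'), (2, '')]


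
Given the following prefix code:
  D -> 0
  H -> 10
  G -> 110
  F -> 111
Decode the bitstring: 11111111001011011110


Decoding step by step:
Bits 111 -> F
Bits 111 -> F
Bits 110 -> G
Bits 0 -> D
Bits 10 -> H
Bits 110 -> G
Bits 111 -> F
Bits 10 -> H


Decoded message: FFGDHGFH


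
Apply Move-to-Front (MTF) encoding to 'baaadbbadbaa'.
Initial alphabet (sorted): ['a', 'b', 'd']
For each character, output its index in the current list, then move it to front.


MTF encoding:
'b': index 1 in ['a', 'b', 'd'] -> ['b', 'a', 'd']
'a': index 1 in ['b', 'a', 'd'] -> ['a', 'b', 'd']
'a': index 0 in ['a', 'b', 'd'] -> ['a', 'b', 'd']
'a': index 0 in ['a', 'b', 'd'] -> ['a', 'b', 'd']
'd': index 2 in ['a', 'b', 'd'] -> ['d', 'a', 'b']
'b': index 2 in ['d', 'a', 'b'] -> ['b', 'd', 'a']
'b': index 0 in ['b', 'd', 'a'] -> ['b', 'd', 'a']
'a': index 2 in ['b', 'd', 'a'] -> ['a', 'b', 'd']
'd': index 2 in ['a', 'b', 'd'] -> ['d', 'a', 'b']
'b': index 2 in ['d', 'a', 'b'] -> ['b', 'd', 'a']
'a': index 2 in ['b', 'd', 'a'] -> ['a', 'b', 'd']
'a': index 0 in ['a', 'b', 'd'] -> ['a', 'b', 'd']


Output: [1, 1, 0, 0, 2, 2, 0, 2, 2, 2, 2, 0]


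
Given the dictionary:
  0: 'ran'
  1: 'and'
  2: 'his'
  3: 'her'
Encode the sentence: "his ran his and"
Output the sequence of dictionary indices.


Look up each word in the dictionary:
  'his' -> 2
  'ran' -> 0
  'his' -> 2
  'and' -> 1

Encoded: [2, 0, 2, 1]


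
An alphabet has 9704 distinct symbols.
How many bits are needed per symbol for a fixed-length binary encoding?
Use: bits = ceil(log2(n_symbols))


log2(9704) = 13.2444
Bracket: 2^13 = 8192 < 9704 <= 2^14 = 16384
So ceil(log2(9704)) = 14

bits = ceil(log2(9704)) = ceil(13.2444) = 14 bits


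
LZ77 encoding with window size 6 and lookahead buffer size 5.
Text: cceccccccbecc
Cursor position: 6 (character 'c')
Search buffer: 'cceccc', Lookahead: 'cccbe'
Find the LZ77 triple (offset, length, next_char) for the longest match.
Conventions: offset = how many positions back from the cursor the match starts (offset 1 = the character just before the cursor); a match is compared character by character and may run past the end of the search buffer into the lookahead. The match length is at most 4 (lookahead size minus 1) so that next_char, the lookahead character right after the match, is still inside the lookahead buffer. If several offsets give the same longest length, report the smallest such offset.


Try each offset into the search buffer:
  offset=1 (pos 5, char 'c'): match length 3
  offset=2 (pos 4, char 'c'): match length 3
  offset=3 (pos 3, char 'c'): match length 3
  offset=4 (pos 2, char 'e'): match length 0
  offset=5 (pos 1, char 'c'): match length 1
  offset=6 (pos 0, char 'c'): match length 2
Longest match has length 3, found at offsets 1, 2, 3; take the smallest, offset 1.
next_char = character at position 6 + 3 = 9 -> 'b'

Best match: offset=1, length=3 (matching 'ccc' starting at position 5)
LZ77 triple: (1, 3, 'b')


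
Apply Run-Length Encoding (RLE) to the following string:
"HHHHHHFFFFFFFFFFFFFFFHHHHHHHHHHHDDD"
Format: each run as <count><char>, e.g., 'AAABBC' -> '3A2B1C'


Scanning runs left to right:
  i=0: run of 'H' x 6 -> '6H'
  i=6: run of 'F' x 15 -> '15F'
  i=21: run of 'H' x 11 -> '11H'
  i=32: run of 'D' x 3 -> '3D'

RLE = 6H15F11H3D


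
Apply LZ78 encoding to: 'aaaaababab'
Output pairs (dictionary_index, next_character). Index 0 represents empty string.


LZ78 encoding steps:
Dictionary: {0: ''}
Step 1: w='' (idx 0), next='a' -> output (0, 'a'), add 'a' as idx 1
Step 2: w='a' (idx 1), next='a' -> output (1, 'a'), add 'aa' as idx 2
Step 3: w='aa' (idx 2), next='b' -> output (2, 'b'), add 'aab' as idx 3
Step 4: w='a' (idx 1), next='b' -> output (1, 'b'), add 'ab' as idx 4
Step 5: w='ab' (idx 4), end of input -> output (4, '')


Encoded: [(0, 'a'), (1, 'a'), (2, 'b'), (1, 'b'), (4, '')]


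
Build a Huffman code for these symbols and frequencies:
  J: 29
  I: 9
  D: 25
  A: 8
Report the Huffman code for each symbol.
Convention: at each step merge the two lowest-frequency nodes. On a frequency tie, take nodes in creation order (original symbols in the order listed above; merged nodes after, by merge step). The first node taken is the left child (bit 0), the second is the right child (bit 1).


Huffman tree construction:
Step 1: Merge A(8) + I(9) = 17
Step 2: Merge (A+I)(17) + D(25) = 42
Step 3: Merge J(29) + ((A+I)+D)(42) = 71
Read each symbol's code off the tree from the root (left child = 0, right child = 1).

Codes:
  J: 0 (length 1)
  I: 101 (length 3)
  D: 11 (length 2)
  A: 100 (length 3)
Average code length: 130/71 = 1.8310 bits/symbol


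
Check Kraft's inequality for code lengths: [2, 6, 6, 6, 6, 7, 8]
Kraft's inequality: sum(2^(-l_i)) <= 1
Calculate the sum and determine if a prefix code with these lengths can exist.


Sum = 2^(-2) + 2^(-6) + 2^(-6) + 2^(-6) + 2^(-6) + 2^(-7) + 2^(-8)
    = 0.25 + 0.015625 + 0.015625 + 0.015625 + 0.015625 + 0.0078125 + 0.00390625
    = 83/256 = 0.32421875
Since 0.32421875 <= 1, Kraft's inequality IS satisfied.
A prefix code with these lengths CAN exist.

Kraft sum = 0.32421875. Satisfied.


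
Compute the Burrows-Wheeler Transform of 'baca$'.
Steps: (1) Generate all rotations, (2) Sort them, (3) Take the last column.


Rotations (sorted):
  0: $baca -> last char: a
  1: a$bac -> last char: c
  2: aca$b -> last char: b
  3: baca$ -> last char: $
  4: ca$ba -> last char: a


BWT = acb$a


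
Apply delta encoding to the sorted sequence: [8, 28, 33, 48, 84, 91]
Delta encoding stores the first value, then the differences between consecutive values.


First value: 8
Deltas:
  28 - 8 = 20
  33 - 28 = 5
  48 - 33 = 15
  84 - 48 = 36
  91 - 84 = 7


Delta encoded: [8, 20, 5, 15, 36, 7]


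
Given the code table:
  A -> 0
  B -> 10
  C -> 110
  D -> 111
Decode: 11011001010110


Decoding:
110 -> C
110 -> C
0 -> A
10 -> B
10 -> B
110 -> C


Result: CCABBC


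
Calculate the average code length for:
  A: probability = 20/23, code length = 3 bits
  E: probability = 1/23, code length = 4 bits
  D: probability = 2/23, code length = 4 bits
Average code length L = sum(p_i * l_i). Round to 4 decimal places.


Weighted contributions p_i * l_i:
  A: (20/23) * 3 = 60/23
  E: (1/23) * 4 = 4/23
  D: (2/23) * 4 = 8/23
Sum = (60 + 4 + 8)/23 = 72/23

L = 72/23 = 3.1304 bits/symbol


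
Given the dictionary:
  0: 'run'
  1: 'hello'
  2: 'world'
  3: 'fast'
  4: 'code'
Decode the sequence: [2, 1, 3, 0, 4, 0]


Look up each index in the dictionary:
  2 -> 'world'
  1 -> 'hello'
  3 -> 'fast'
  0 -> 'run'
  4 -> 'code'
  0 -> 'run'

Decoded: "world hello fast run code run"


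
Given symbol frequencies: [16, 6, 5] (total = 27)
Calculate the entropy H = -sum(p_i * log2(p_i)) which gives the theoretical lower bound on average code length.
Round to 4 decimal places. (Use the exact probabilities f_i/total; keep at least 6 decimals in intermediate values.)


Per-symbol terms -p_i * log2(p_i) with p_i = f_i/27:
  p = 16/27 = 0.592593: log2(p) = -0.754888, -p*log2(p) = 0.447341
  p = 6/27 = 0.222222: log2(p) = -2.169925, -p*log2(p) = 0.482206
  p = 5/27 = 0.185185: log2(p) = -2.432959, -p*log2(p) = 0.450548
H = 0.447341 + 0.482206 + 0.450548 = 1.380095

H = 1.3801 bits/symbol


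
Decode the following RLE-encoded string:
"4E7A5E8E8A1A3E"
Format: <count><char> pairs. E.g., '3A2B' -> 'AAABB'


Expanding each <count><char> pair:
  4E -> 'EEEE'
  7A -> 'AAAAAAA'
  5E -> 'EEEEE'
  8E -> 'EEEEEEEE'
  8A -> 'AAAAAAAA'
  1A -> 'A'
  3E -> 'EEE'

Decoded = EEEEAAAAAAAEEEEEEEEEEEEEAAAAAAAAAEEE


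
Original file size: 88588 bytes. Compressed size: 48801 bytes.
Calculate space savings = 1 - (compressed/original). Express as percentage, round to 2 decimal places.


ratio = compressed/original = 48801/88588 = 0.550876
savings = 1 - ratio = 1 - 0.550876 = 0.449124
as a percentage: 0.449124 * 100 = 44.91%

Space savings = 1 - 48801/88588 = 44.91%


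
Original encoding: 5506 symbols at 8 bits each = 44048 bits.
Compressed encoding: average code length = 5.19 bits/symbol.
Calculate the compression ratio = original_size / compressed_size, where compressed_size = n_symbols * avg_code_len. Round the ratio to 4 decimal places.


original_size = n_symbols * orig_bits = 5506 * 8 = 44048 bits
compressed_size = n_symbols * avg_code_len = 5506 * 5.19 = 28576.14 bits
ratio = original_size / compressed_size = 44048 / 28576.14 = 1.5414

Compression ratio = 1.5414


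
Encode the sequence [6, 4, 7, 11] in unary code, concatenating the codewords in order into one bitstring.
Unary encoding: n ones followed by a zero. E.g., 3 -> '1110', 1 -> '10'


Encode each number as n ones followed by a terminating 0:
  6 -> 1111110 (7 bits)
  4 -> 11110 (5 bits)
  7 -> 11111110 (8 bits)
  11 -> 111111111110 (12 bits)
Total length = 7 + 5 + 8 + 12 = 32 bits.

Unary([6, 4, 7, 11]) = 11111101111011111110111111111110 (32 bits)


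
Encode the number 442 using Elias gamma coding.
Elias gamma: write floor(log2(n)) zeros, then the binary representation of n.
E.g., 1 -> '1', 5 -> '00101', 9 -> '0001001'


num_bits = floor(log2(442)) + 1 = 9
leading_zeros = num_bits - 1 = 8
binary(442) = 110111010

Elias gamma(442) = '00000000' + '110111010' = 00000000110111010 (17 bits)


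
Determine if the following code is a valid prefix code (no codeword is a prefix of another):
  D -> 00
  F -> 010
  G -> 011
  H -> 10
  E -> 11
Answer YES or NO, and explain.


Checking each pair (does one codeword prefix another?):
  D='00' vs F='010': no prefix
  D='00' vs G='011': no prefix
  D='00' vs H='10': no prefix
  D='00' vs E='11': no prefix
  F='010' vs D='00': no prefix
  F='010' vs G='011': no prefix
  F='010' vs H='10': no prefix
  F='010' vs E='11': no prefix
  G='011' vs D='00': no prefix
  G='011' vs F='010': no prefix
  G='011' vs H='10': no prefix
  G='011' vs E='11': no prefix
  H='10' vs D='00': no prefix
  H='10' vs F='010': no prefix
  H='10' vs G='011': no prefix
  H='10' vs E='11': no prefix
  E='11' vs D='00': no prefix
  E='11' vs F='010': no prefix
  E='11' vs G='011': no prefix
  E='11' vs H='10': no prefix
No violation found over all pairs.

YES -- this is a valid prefix code. No codeword is a prefix of any other codeword.


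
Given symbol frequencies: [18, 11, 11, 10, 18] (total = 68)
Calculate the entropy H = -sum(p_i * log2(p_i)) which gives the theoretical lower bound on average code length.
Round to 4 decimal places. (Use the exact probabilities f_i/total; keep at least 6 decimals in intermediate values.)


Per-symbol terms -p_i * log2(p_i) with p_i = f_i/68:
  p = 18/68 = 0.264706: log2(p) = -1.917538, -p*log2(p) = 0.507584
  p = 11/68 = 0.161765: log2(p) = -2.628031, -p*log2(p) = 0.425123
  p = 11/68 = 0.161765: log2(p) = -2.628031, -p*log2(p) = 0.425123
  p = 10/68 = 0.147059: log2(p) = -2.765535, -p*log2(p) = 0.406696
  p = 18/68 = 0.264706: log2(p) = -1.917538, -p*log2(p) = 0.507584
H = 0.507584 + 0.425123 + 0.425123 + 0.406696 + 0.507584 = 2.272110

H = 2.2721 bits/symbol


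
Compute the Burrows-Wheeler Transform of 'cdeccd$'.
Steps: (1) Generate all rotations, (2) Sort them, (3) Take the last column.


Rotations (sorted):
  0: $cdeccd -> last char: d
  1: ccd$cde -> last char: e
  2: cd$cdec -> last char: c
  3: cdeccd$ -> last char: $
  4: d$cdecc -> last char: c
  5: deccd$c -> last char: c
  6: eccd$cd -> last char: d


BWT = dec$ccd


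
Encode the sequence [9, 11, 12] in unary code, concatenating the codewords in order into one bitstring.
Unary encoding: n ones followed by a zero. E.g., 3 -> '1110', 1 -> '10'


Encode each number as n ones followed by a terminating 0:
  9 -> 1111111110 (10 bits)
  11 -> 111111111110 (12 bits)
  12 -> 1111111111110 (13 bits)
Total length = 10 + 12 + 13 = 35 bits.

Unary([9, 11, 12]) = 11111111101111111111101111111111110 (35 bits)


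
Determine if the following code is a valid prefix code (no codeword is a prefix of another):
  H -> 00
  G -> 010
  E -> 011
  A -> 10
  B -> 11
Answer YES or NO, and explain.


Checking each pair (does one codeword prefix another?):
  H='00' vs G='010': no prefix
  H='00' vs E='011': no prefix
  H='00' vs A='10': no prefix
  H='00' vs B='11': no prefix
  G='010' vs H='00': no prefix
  G='010' vs E='011': no prefix
  G='010' vs A='10': no prefix
  G='010' vs B='11': no prefix
  E='011' vs H='00': no prefix
  E='011' vs G='010': no prefix
  E='011' vs A='10': no prefix
  E='011' vs B='11': no prefix
  A='10' vs H='00': no prefix
  A='10' vs G='010': no prefix
  A='10' vs E='011': no prefix
  A='10' vs B='11': no prefix
  B='11' vs H='00': no prefix
  B='11' vs G='010': no prefix
  B='11' vs E='011': no prefix
  B='11' vs A='10': no prefix
No violation found over all pairs.

YES -- this is a valid prefix code. No codeword is a prefix of any other codeword.


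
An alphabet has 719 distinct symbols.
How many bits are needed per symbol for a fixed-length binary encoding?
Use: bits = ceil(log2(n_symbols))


log2(719) = 9.4898
Bracket: 2^9 = 512 < 719 <= 2^10 = 1024
So ceil(log2(719)) = 10

bits = ceil(log2(719)) = ceil(9.4898) = 10 bits


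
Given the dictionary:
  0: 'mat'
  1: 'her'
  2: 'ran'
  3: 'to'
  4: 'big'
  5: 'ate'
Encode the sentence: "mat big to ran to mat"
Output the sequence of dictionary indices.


Look up each word in the dictionary:
  'mat' -> 0
  'big' -> 4
  'to' -> 3
  'ran' -> 2
  'to' -> 3
  'mat' -> 0

Encoded: [0, 4, 3, 2, 3, 0]


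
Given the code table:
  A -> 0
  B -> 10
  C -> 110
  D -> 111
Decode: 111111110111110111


Decoding:
111 -> D
111 -> D
110 -> C
111 -> D
110 -> C
111 -> D


Result: DDCDCD


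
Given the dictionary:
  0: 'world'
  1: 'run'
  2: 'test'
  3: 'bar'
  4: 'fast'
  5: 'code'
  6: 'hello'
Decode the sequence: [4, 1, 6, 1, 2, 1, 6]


Look up each index in the dictionary:
  4 -> 'fast'
  1 -> 'run'
  6 -> 'hello'
  1 -> 'run'
  2 -> 'test'
  1 -> 'run'
  6 -> 'hello'

Decoded: "fast run hello run test run hello"


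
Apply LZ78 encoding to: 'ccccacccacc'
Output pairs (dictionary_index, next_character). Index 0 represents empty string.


LZ78 encoding steps:
Dictionary: {0: ''}
Step 1: w='' (idx 0), next='c' -> output (0, 'c'), add 'c' as idx 1
Step 2: w='c' (idx 1), next='c' -> output (1, 'c'), add 'cc' as idx 2
Step 3: w='c' (idx 1), next='a' -> output (1, 'a'), add 'ca' as idx 3
Step 4: w='cc' (idx 2), next='c' -> output (2, 'c'), add 'ccc' as idx 4
Step 5: w='' (idx 0), next='a' -> output (0, 'a'), add 'a' as idx 5
Step 6: w='cc' (idx 2), end of input -> output (2, '')


Encoded: [(0, 'c'), (1, 'c'), (1, 'a'), (2, 'c'), (0, 'a'), (2, '')]


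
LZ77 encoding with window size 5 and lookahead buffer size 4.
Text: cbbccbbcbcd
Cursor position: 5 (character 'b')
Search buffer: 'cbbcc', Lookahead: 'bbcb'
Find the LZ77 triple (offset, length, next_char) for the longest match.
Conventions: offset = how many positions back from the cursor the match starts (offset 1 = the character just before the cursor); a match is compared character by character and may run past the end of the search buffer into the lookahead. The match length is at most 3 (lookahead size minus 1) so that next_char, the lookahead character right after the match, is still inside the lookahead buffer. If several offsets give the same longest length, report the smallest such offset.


Try each offset into the search buffer:
  offset=1 (pos 4, char 'c'): match length 0
  offset=2 (pos 3, char 'c'): match length 0
  offset=3 (pos 2, char 'b'): match length 1
  offset=4 (pos 1, char 'b'): match length 3
  offset=5 (pos 0, char 'c'): match length 0
Longest match has length 3 at offset 4.
next_char = character at position 5 + 3 = 8 -> 'b'

Best match: offset=4, length=3 (matching 'bbc' starting at position 1)
LZ77 triple: (4, 3, 'b')


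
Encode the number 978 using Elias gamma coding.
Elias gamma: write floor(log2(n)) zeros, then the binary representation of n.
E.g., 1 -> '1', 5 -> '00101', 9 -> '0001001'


num_bits = floor(log2(978)) + 1 = 10
leading_zeros = num_bits - 1 = 9
binary(978) = 1111010010

Elias gamma(978) = '000000000' + '1111010010' = 0000000001111010010 (19 bits)


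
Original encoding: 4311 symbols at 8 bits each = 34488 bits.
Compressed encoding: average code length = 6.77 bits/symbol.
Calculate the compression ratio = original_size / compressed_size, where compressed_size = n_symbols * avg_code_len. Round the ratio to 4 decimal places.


original_size = n_symbols * orig_bits = 4311 * 8 = 34488 bits
compressed_size = n_symbols * avg_code_len = 4311 * 6.77 = 29185.47 bits
ratio = original_size / compressed_size = 34488 / 29185.47 = 1.1817

Compression ratio = 1.1817


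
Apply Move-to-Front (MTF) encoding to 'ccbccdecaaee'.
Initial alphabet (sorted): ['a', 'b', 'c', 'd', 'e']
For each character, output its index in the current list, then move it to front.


MTF encoding:
'c': index 2 in ['a', 'b', 'c', 'd', 'e'] -> ['c', 'a', 'b', 'd', 'e']
'c': index 0 in ['c', 'a', 'b', 'd', 'e'] -> ['c', 'a', 'b', 'd', 'e']
'b': index 2 in ['c', 'a', 'b', 'd', 'e'] -> ['b', 'c', 'a', 'd', 'e']
'c': index 1 in ['b', 'c', 'a', 'd', 'e'] -> ['c', 'b', 'a', 'd', 'e']
'c': index 0 in ['c', 'b', 'a', 'd', 'e'] -> ['c', 'b', 'a', 'd', 'e']
'd': index 3 in ['c', 'b', 'a', 'd', 'e'] -> ['d', 'c', 'b', 'a', 'e']
'e': index 4 in ['d', 'c', 'b', 'a', 'e'] -> ['e', 'd', 'c', 'b', 'a']
'c': index 2 in ['e', 'd', 'c', 'b', 'a'] -> ['c', 'e', 'd', 'b', 'a']
'a': index 4 in ['c', 'e', 'd', 'b', 'a'] -> ['a', 'c', 'e', 'd', 'b']
'a': index 0 in ['a', 'c', 'e', 'd', 'b'] -> ['a', 'c', 'e', 'd', 'b']
'e': index 2 in ['a', 'c', 'e', 'd', 'b'] -> ['e', 'a', 'c', 'd', 'b']
'e': index 0 in ['e', 'a', 'c', 'd', 'b'] -> ['e', 'a', 'c', 'd', 'b']


Output: [2, 0, 2, 1, 0, 3, 4, 2, 4, 0, 2, 0]


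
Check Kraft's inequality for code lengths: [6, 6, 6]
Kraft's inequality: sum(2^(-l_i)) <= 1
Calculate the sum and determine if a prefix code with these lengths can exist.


Sum = 2^(-6) + 2^(-6) + 2^(-6)
    = 0.015625 + 0.015625 + 0.015625
    = 3/64 = 0.046875
Since 0.046875 <= 1, Kraft's inequality IS satisfied.
A prefix code with these lengths CAN exist.

Kraft sum = 0.046875. Satisfied.


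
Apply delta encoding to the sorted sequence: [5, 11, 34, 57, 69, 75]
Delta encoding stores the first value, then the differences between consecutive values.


First value: 5
Deltas:
  11 - 5 = 6
  34 - 11 = 23
  57 - 34 = 23
  69 - 57 = 12
  75 - 69 = 6


Delta encoded: [5, 6, 23, 23, 12, 6]


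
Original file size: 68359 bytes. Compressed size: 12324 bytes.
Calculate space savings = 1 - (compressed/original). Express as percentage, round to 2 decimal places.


ratio = compressed/original = 12324/68359 = 0.180284
savings = 1 - ratio = 1 - 0.180284 = 0.819716
as a percentage: 0.819716 * 100 = 81.97%

Space savings = 1 - 12324/68359 = 81.97%


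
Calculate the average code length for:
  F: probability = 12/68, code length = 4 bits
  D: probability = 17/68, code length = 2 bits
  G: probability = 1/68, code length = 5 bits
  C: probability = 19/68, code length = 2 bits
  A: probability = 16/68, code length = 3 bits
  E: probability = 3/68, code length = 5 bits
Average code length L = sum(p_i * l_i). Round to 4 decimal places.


Weighted contributions p_i * l_i:
  F: (12/68) * 4 = 48/68
  D: (17/68) * 2 = 34/68
  G: (1/68) * 5 = 5/68
  C: (19/68) * 2 = 38/68
  A: (16/68) * 3 = 48/68
  E: (3/68) * 5 = 15/68
Sum = (48 + 34 + 5 + 38 + 48 + 15)/68 = 188/68

L = 188/68 = 2.7647 bits/symbol


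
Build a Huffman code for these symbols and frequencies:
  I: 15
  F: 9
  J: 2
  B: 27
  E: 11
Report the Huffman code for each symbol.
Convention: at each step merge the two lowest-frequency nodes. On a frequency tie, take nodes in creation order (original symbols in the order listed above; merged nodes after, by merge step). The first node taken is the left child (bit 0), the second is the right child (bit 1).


Huffman tree construction:
Step 1: Merge J(2) + F(9) = 11
Step 2: Merge E(11) + (J+F)(11) = 22
Step 3: Merge I(15) + (E+(J+F))(22) = 37
Step 4: Merge B(27) + (I+(E+(J+F)))(37) = 64
Read each symbol's code off the tree from the root (left child = 0, right child = 1).

Codes:
  I: 10 (length 2)
  F: 1111 (length 4)
  J: 1110 (length 4)
  B: 0 (length 1)
  E: 110 (length 3)
Average code length: 134/64 = 2.0938 bits/symbol


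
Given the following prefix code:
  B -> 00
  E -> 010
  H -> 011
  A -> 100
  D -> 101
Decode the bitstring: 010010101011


Decoding step by step:
Bits 010 -> E
Bits 010 -> E
Bits 101 -> D
Bits 011 -> H


Decoded message: EEDH


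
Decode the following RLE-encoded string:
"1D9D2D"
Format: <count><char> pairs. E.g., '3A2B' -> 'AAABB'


Expanding each <count><char> pair:
  1D -> 'D'
  9D -> 'DDDDDDDDD'
  2D -> 'DD'

Decoded = DDDDDDDDDDDD


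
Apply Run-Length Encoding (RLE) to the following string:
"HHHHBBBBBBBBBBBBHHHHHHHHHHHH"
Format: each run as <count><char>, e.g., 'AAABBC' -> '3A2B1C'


Scanning runs left to right:
  i=0: run of 'H' x 4 -> '4H'
  i=4: run of 'B' x 12 -> '12B'
  i=16: run of 'H' x 12 -> '12H'

RLE = 4H12B12H


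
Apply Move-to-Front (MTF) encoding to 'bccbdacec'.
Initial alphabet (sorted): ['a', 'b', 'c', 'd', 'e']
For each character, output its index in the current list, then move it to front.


MTF encoding:
'b': index 1 in ['a', 'b', 'c', 'd', 'e'] -> ['b', 'a', 'c', 'd', 'e']
'c': index 2 in ['b', 'a', 'c', 'd', 'e'] -> ['c', 'b', 'a', 'd', 'e']
'c': index 0 in ['c', 'b', 'a', 'd', 'e'] -> ['c', 'b', 'a', 'd', 'e']
'b': index 1 in ['c', 'b', 'a', 'd', 'e'] -> ['b', 'c', 'a', 'd', 'e']
'd': index 3 in ['b', 'c', 'a', 'd', 'e'] -> ['d', 'b', 'c', 'a', 'e']
'a': index 3 in ['d', 'b', 'c', 'a', 'e'] -> ['a', 'd', 'b', 'c', 'e']
'c': index 3 in ['a', 'd', 'b', 'c', 'e'] -> ['c', 'a', 'd', 'b', 'e']
'e': index 4 in ['c', 'a', 'd', 'b', 'e'] -> ['e', 'c', 'a', 'd', 'b']
'c': index 1 in ['e', 'c', 'a', 'd', 'b'] -> ['c', 'e', 'a', 'd', 'b']


Output: [1, 2, 0, 1, 3, 3, 3, 4, 1]


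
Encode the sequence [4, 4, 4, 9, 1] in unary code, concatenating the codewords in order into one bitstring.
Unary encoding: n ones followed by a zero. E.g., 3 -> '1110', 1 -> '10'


Encode each number as n ones followed by a terminating 0:
  4 -> 11110 (5 bits)
  4 -> 11110 (5 bits)
  4 -> 11110 (5 bits)
  9 -> 1111111110 (10 bits)
  1 -> 10 (2 bits)
Total length = 5 + 5 + 5 + 10 + 2 = 27 bits.

Unary([4, 4, 4, 9, 1]) = 111101111011110111111111010 (27 bits)


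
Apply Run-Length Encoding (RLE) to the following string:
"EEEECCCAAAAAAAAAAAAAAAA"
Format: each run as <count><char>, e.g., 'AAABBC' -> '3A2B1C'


Scanning runs left to right:
  i=0: run of 'E' x 4 -> '4E'
  i=4: run of 'C' x 3 -> '3C'
  i=7: run of 'A' x 16 -> '16A'

RLE = 4E3C16A


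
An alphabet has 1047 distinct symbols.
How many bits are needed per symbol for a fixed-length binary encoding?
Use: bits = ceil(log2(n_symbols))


log2(1047) = 10.032
Bracket: 2^10 = 1024 < 1047 <= 2^11 = 2048
So ceil(log2(1047)) = 11

bits = ceil(log2(1047)) = ceil(10.032) = 11 bits


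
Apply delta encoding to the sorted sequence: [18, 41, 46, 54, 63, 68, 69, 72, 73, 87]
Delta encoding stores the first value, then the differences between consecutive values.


First value: 18
Deltas:
  41 - 18 = 23
  46 - 41 = 5
  54 - 46 = 8
  63 - 54 = 9
  68 - 63 = 5
  69 - 68 = 1
  72 - 69 = 3
  73 - 72 = 1
  87 - 73 = 14


Delta encoded: [18, 23, 5, 8, 9, 5, 1, 3, 1, 14]


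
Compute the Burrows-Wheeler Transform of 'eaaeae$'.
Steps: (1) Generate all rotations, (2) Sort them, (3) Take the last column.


Rotations (sorted):
  0: $eaaeae -> last char: e
  1: aaeae$e -> last char: e
  2: ae$eaae -> last char: e
  3: aeae$ea -> last char: a
  4: e$eaaea -> last char: a
  5: eaaeae$ -> last char: $
  6: eae$eaa -> last char: a


BWT = eeeaa$a


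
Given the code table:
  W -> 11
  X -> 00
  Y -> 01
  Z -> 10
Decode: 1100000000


Decoding:
11 -> W
00 -> X
00 -> X
00 -> X
00 -> X


Result: WXXXX


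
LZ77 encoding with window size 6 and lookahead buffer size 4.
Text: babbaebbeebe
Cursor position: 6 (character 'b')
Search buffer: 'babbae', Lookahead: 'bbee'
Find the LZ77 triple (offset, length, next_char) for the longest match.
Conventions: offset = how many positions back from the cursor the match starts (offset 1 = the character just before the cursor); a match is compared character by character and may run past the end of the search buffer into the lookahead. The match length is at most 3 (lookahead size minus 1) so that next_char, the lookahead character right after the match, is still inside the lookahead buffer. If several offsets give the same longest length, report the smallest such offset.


Try each offset into the search buffer:
  offset=1 (pos 5, char 'e'): match length 0
  offset=2 (pos 4, char 'a'): match length 0
  offset=3 (pos 3, char 'b'): match length 1
  offset=4 (pos 2, char 'b'): match length 2
  offset=5 (pos 1, char 'a'): match length 0
  offset=6 (pos 0, char 'b'): match length 1
Longest match has length 2 at offset 4.
next_char = character at position 6 + 2 = 8 -> 'e'

Best match: offset=4, length=2 (matching 'bb' starting at position 2)
LZ77 triple: (4, 2, 'e')


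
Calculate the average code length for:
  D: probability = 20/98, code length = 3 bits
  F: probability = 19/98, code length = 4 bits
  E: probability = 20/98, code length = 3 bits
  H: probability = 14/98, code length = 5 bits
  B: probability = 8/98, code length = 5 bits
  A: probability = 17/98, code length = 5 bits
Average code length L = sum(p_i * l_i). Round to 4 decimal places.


Weighted contributions p_i * l_i:
  D: (20/98) * 3 = 60/98
  F: (19/98) * 4 = 76/98
  E: (20/98) * 3 = 60/98
  H: (14/98) * 5 = 70/98
  B: (8/98) * 5 = 40/98
  A: (17/98) * 5 = 85/98
Sum = (60 + 76 + 60 + 70 + 40 + 85)/98 = 391/98

L = 391/98 = 3.9898 bits/symbol


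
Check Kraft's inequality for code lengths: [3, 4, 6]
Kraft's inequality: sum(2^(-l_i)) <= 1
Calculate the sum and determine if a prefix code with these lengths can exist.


Sum = 2^(-3) + 2^(-4) + 2^(-6)
    = 0.125 + 0.0625 + 0.015625
    = 13/64 = 0.203125
Since 0.203125 <= 1, Kraft's inequality IS satisfied.
A prefix code with these lengths CAN exist.

Kraft sum = 0.203125. Satisfied.


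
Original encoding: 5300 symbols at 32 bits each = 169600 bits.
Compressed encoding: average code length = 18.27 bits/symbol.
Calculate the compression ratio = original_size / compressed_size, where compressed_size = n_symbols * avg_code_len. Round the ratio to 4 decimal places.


original_size = n_symbols * orig_bits = 5300 * 32 = 169600 bits
compressed_size = n_symbols * avg_code_len = 5300 * 18.27 = 96831.0 bits
ratio = original_size / compressed_size = 169600 / 96831.0 = 1.7515

Compression ratio = 1.7515


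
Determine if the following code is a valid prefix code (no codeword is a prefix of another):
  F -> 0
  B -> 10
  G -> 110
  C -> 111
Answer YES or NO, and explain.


Checking each pair (does one codeword prefix another?):
  F='0' vs B='10': no prefix
  F='0' vs G='110': no prefix
  F='0' vs C='111': no prefix
  B='10' vs F='0': no prefix
  B='10' vs G='110': no prefix
  B='10' vs C='111': no prefix
  G='110' vs F='0': no prefix
  G='110' vs B='10': no prefix
  G='110' vs C='111': no prefix
  C='111' vs F='0': no prefix
  C='111' vs B='10': no prefix
  C='111' vs G='110': no prefix
No violation found over all pairs.

YES -- this is a valid prefix code. No codeword is a prefix of any other codeword.


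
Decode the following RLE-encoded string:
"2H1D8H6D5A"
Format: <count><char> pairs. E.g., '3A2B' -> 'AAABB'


Expanding each <count><char> pair:
  2H -> 'HH'
  1D -> 'D'
  8H -> 'HHHHHHHH'
  6D -> 'DDDDDD'
  5A -> 'AAAAA'

Decoded = HHDHHHHHHHHDDDDDDAAAAA


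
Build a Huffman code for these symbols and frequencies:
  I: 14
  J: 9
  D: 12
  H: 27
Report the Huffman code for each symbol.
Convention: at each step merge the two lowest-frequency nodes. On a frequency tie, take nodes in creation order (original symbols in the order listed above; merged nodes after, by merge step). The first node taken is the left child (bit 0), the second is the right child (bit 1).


Huffman tree construction:
Step 1: Merge J(9) + D(12) = 21
Step 2: Merge I(14) + (J+D)(21) = 35
Step 3: Merge H(27) + (I+(J+D))(35) = 62
Read each symbol's code off the tree from the root (left child = 0, right child = 1).

Codes:
  I: 10 (length 2)
  J: 110 (length 3)
  D: 111 (length 3)
  H: 0 (length 1)
Average code length: 118/62 = 1.9032 bits/symbol


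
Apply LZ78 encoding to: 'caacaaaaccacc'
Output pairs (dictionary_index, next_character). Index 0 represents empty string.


LZ78 encoding steps:
Dictionary: {0: ''}
Step 1: w='' (idx 0), next='c' -> output (0, 'c'), add 'c' as idx 1
Step 2: w='' (idx 0), next='a' -> output (0, 'a'), add 'a' as idx 2
Step 3: w='a' (idx 2), next='c' -> output (2, 'c'), add 'ac' as idx 3
Step 4: w='a' (idx 2), next='a' -> output (2, 'a'), add 'aa' as idx 4
Step 5: w='aa' (idx 4), next='c' -> output (4, 'c'), add 'aac' as idx 5
Step 6: w='c' (idx 1), next='a' -> output (1, 'a'), add 'ca' as idx 6
Step 7: w='c' (idx 1), next='c' -> output (1, 'c'), add 'cc' as idx 7


Encoded: [(0, 'c'), (0, 'a'), (2, 'c'), (2, 'a'), (4, 'c'), (1, 'a'), (1, 'c')]


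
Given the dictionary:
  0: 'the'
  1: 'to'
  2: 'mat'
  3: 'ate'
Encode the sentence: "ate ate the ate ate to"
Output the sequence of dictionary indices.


Look up each word in the dictionary:
  'ate' -> 3
  'ate' -> 3
  'the' -> 0
  'ate' -> 3
  'ate' -> 3
  'to' -> 1

Encoded: [3, 3, 0, 3, 3, 1]


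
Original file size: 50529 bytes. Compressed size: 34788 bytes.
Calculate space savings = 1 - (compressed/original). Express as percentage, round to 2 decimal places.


ratio = compressed/original = 34788/50529 = 0.688476
savings = 1 - ratio = 1 - 0.688476 = 0.311524
as a percentage: 0.311524 * 100 = 31.15%

Space savings = 1 - 34788/50529 = 31.15%


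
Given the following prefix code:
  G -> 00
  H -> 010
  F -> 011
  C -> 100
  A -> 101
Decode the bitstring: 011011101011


Decoding step by step:
Bits 011 -> F
Bits 011 -> F
Bits 101 -> A
Bits 011 -> F


Decoded message: FFAF


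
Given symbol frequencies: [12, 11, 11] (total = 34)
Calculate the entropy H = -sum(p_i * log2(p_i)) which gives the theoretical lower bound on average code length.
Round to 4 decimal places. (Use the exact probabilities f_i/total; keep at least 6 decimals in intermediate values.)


Per-symbol terms -p_i * log2(p_i) with p_i = f_i/34:
  p = 12/34 = 0.352941: log2(p) = -1.502500, -p*log2(p) = 0.530294
  p = 11/34 = 0.323529: log2(p) = -1.628031, -p*log2(p) = 0.526716
  p = 11/34 = 0.323529: log2(p) = -1.628031, -p*log2(p) = 0.526716
H = 0.530294 + 0.526716 + 0.526716 = 1.583726

H = 1.5837 bits/symbol


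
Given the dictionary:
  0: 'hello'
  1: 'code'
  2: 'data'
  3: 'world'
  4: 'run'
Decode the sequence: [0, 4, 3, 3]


Look up each index in the dictionary:
  0 -> 'hello'
  4 -> 'run'
  3 -> 'world'
  3 -> 'world'

Decoded: "hello run world world"


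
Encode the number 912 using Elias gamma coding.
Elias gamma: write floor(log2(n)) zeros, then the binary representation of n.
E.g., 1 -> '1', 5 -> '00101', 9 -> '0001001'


num_bits = floor(log2(912)) + 1 = 10
leading_zeros = num_bits - 1 = 9
binary(912) = 1110010000

Elias gamma(912) = '000000000' + '1110010000' = 0000000001110010000 (19 bits)


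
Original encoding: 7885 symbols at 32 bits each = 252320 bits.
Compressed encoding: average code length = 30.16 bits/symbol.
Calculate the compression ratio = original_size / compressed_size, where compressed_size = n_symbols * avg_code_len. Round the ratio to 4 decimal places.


original_size = n_symbols * orig_bits = 7885 * 32 = 252320 bits
compressed_size = n_symbols * avg_code_len = 7885 * 30.16 = 237811.6 bits
ratio = original_size / compressed_size = 252320 / 237811.6 = 1.061

Compression ratio = 1.061


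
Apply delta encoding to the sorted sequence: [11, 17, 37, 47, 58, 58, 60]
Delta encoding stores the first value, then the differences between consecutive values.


First value: 11
Deltas:
  17 - 11 = 6
  37 - 17 = 20
  47 - 37 = 10
  58 - 47 = 11
  58 - 58 = 0
  60 - 58 = 2


Delta encoded: [11, 6, 20, 10, 11, 0, 2]
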